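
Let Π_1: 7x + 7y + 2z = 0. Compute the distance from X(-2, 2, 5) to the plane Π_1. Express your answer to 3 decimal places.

0.990

n·X − d = (7)·(-2) + (7)·(2) + (2)·(5) − 0 = 10; |n| = √102.
Distance = |10| / √102 = 10/√102 ≈ 0.990.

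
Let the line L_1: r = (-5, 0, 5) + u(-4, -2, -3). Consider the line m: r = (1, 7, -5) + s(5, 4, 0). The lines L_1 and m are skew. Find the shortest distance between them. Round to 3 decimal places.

1.342

Common perpendicular direction n = (-4, -2, -3) × (5, 4, 0) = (12, -15, -6).
With w = (1, 7, -5) − (-5, 0, 5) = (6, 7, -10), w · n = 27.
Distance = |w · n| / |n| = |27| / √405 ≈ 1.342.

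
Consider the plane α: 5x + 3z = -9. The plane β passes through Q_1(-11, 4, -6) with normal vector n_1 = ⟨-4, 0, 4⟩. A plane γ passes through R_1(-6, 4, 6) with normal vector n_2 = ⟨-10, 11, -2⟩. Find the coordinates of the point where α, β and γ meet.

β: n_1·r = n_1·Q_1 gives -4x + 4z = 20.
γ: n_2·r = n_2·R_1 gives -10x + 11y - 2z = 92.
Solving the 3×3 linear system 5x + 3z = -9, -4x + 4z = 20, -10x + 11y - 2z = 92 (e.g. by elimination or Cramer's rule, determinant = -352) gives (-3, 6, 2).

(-3, 6, 2)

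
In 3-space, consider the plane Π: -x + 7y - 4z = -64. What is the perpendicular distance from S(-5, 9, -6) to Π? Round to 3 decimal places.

n·S − d = (-1)·(-5) + (7)·(9) + (-4)·(-6) − (-64) = 156; |n| = √66.
Distance = |156| / √66 = 156/√66 ≈ 19.202.

19.202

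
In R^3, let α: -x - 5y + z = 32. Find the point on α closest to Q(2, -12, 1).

(3, -7, 0)

Foot = Q − λn with λ = (n·Q − d)/|n|² = (59 − 32)/27 = 1.
Foot = (2, -12, 1) − 1·(-1, -5, 1) = (3, -7, 0).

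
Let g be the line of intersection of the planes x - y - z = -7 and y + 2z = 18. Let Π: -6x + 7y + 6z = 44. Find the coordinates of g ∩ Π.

Direction of g: (1, -1, -1) × (0, 1, 2) = (-1, -2, 1).
A point on g: solving the two plane equations with x = 2 gives (2, 0, 9).
Substitute r = (2, 0, 9) + t(-1, -2, 1) into the plane: 42 + (-2)t = 44, so t = -1.
Intersection: (2, 0, 9) + (-1)·(-1, -2, 1) = (3, 2, 8).

(3, 2, 8)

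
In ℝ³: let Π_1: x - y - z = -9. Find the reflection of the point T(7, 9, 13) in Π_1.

(11, 5, 9)

λ = (n·T − d)/|n|² = (-15 − (-9))/3 = -2.
Reflection = T − 2λn = (7, 9, 13) − (-4)·(1, -1, -1) = (11, 5, 9).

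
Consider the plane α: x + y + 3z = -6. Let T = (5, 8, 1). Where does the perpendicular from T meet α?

Foot = T − λn with λ = (n·T − d)/|n|² = (16 − (-6))/11 = 2.
Foot = (5, 8, 1) − 2·(1, 1, 3) = (3, 6, -5).

(3, 6, -5)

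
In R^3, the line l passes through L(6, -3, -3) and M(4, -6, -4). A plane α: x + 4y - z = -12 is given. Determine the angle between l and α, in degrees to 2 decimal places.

A direction vector for l is M − L = (-2, -3, -1).
sin θ = |n·v| / (|n||v|) = |-13| / (√18 · √14) = 0.81892.
θ ≈ 54.98°.

54.98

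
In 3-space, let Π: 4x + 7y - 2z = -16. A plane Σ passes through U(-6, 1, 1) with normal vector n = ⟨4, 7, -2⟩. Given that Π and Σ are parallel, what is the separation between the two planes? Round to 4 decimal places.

0.3612

Σ: n·r = n·U gives 4x + 7y - 2z = -19.
Same normal n = (4, 7, -2) with |n| = √69; distance = |-16 − (-19)| / |n| = 3/√69 ≈ 0.3612.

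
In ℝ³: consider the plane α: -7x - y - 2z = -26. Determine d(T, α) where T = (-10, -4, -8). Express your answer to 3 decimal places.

n·T − d = (-7)·(-10) + (-1)·(-4) + (-2)·(-8) − (-26) = 116; |n| = √54.
Distance = |116| / √54 = 116/√54 ≈ 15.786.

15.786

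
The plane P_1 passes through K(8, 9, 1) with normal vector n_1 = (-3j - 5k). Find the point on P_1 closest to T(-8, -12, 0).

P_1: n_1·r = n_1·K gives -3y - 5z = -32.
Foot = T − λn with λ = (n·T − d)/|n|² = (36 − (-32))/34 = 2.
Foot = (-8, -12, 0) − 2·(0, -3, -5) = (-8, -6, 10).

(-8, -6, 10)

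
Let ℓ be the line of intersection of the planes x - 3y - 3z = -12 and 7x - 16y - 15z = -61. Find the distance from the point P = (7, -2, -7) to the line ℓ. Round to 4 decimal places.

10.8569

Direction of ℓ: (1, -3, -3) × (7, -16, -15) = (-3, -6, 5).
A point on ℓ: solving the two plane equations with x = -3 gives (-3, -5, 8).
Taking (-3, -5, 8) on ℓ with direction v = (-3, -6, 5): w = P − (-3, -5, 8) = (10, 3, -15), and w × v = (-75, -5, -51).
Distance = |w × v| / |v| = √8251 / √70 ≈ 10.8569.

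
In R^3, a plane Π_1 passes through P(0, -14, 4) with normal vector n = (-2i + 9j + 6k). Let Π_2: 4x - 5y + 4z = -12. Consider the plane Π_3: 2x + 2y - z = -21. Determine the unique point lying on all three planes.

Π_1: n·r = n·P gives -2x + 9y + 6z = -102.
Solving the 3×3 linear system -2x + 9y + 6z = -102, 4x - 5y + 4z = -12, 2x + 2y - z = -21 (e.g. by elimination or Cramer's rule, determinant = 222) gives (-6, -8, -7).

(-6, -8, -7)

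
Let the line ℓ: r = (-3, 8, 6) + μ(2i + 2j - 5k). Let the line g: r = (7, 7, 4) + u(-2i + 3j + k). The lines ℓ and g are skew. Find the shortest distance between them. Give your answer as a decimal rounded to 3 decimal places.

6.672

Common perpendicular direction n = (2, 2, -5) × (-2, 3, 1) = (17, 8, 10).
With w = (7, 7, 4) − (-3, 8, 6) = (10, -1, -2), w · n = 142.
Distance = |w · n| / |n| = |142| / √453 ≈ 6.672.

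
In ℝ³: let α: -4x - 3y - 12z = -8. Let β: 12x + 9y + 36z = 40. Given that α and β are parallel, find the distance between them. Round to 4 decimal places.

Rescale β by 1/(-3): -4x - 3y - 12z = -40/3. Then distance = |-8 − (-40/3)| / √169 ≈ 0.4103.

0.4103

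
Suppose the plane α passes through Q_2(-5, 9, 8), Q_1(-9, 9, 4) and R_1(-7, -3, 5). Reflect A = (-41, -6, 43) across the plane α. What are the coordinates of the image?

(31, 0, -29)

Q_2Q_1 = (-4, 0, -4), Q_2R_1 = (-2, -12, -3); a normal to α is Q_2Q_1 × Q_2R_1 = (-48, -4, 48).
Using Q_2: α has equation -48x - 4y + 48z = 588.
λ = (n·A − d)/|n|² = (4056 − 588)/4624 = 3/4.
Reflection = A − 2λn = (-41, -6, 43) − (3/2)·(-48, -4, 48) = (31, 0, -29).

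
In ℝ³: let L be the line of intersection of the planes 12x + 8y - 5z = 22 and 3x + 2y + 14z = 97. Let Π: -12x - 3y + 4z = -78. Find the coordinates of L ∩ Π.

(11, -10, 6)

Direction of L: (12, 8, -5) × (3, 2, 14) = (122, -183, 0).
A point on L: solving the two plane equations with x = 9 gives (9, -7, 6).
Substitute r = (9, -7, 6) + t(122, -183, 0) into the plane: -63 + (-915)t = -78, so t = 1/61.
Intersection: (9, -7, 6) + (1/61)·(122, -183, 0) = (11, -10, 6).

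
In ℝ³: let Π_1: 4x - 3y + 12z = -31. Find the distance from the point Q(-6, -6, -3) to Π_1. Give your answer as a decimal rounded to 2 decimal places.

n·Q − d = (4)·(-6) + (-3)·(-6) + (12)·(-3) − (-31) = -11; |n| = √169.
Distance = |-11| / √169 = 11/√169 ≈ 0.85.

0.85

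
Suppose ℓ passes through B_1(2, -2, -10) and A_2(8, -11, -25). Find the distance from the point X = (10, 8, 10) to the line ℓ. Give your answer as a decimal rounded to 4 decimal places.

14.8997

A direction vector for ℓ is A_2 − B_1 = (6, -9, -15).
Taking (2, -2, -10) on ℓ with direction v = (6, -9, -15): w = X − (2, -2, -10) = (8, 10, 20), and w × v = (30, 240, -132).
Distance = |w × v| / |v| = √75924 / √342 ≈ 14.8997.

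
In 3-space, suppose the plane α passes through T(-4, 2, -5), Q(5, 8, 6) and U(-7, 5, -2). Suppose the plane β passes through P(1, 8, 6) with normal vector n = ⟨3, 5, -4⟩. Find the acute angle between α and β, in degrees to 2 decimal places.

13.90

TQ = (9, 6, 11), TU = (-3, 3, 3); a normal to α is TQ × TU = (-15, -60, 45).
Using T: α has equation -15x - 60y + 45z = -285.
β: n·r = n·P gives 3x + 5y - 4z = 19.
cos θ = |n₁·n₂| / (|n₁||n₂|) = |-525| / (√5850 · √50).
θ = arccos(0.97073) ≈ 13.90°.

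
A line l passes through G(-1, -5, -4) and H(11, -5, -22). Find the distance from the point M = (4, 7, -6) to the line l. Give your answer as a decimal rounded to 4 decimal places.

12.3817

A direction vector for l is H − G = (12, 0, -18).
Taking (-1, -5, -4) on l with direction v = (12, 0, -18): w = M − (-1, -5, -4) = (5, 12, -2), and w × v = (-216, 66, -144).
Distance = |w × v| / |v| = √71748 / √468 ≈ 12.3817.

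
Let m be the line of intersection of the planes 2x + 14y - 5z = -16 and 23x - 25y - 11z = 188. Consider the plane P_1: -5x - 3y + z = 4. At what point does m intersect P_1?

(0, -4, -8)

Direction of m: (2, 14, -5) × (23, -25, -11) = (-279, -93, -372).
A point on m: solving the two plane equations with x = 3 gives (3, -3, -4).
Substitute r = (3, -3, -4) + t(-279, -93, -372) into the plane: -10 + 1302t = 4, so t = 1/93.
Intersection: (3, -3, -4) + (1/93)·(-279, -93, -372) = (0, -4, -8).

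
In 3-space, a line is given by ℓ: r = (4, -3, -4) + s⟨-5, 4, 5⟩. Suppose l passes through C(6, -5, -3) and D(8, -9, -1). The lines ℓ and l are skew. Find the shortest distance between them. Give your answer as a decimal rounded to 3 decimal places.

A direction vector for l is D − C = (2, -4, 2).
Common perpendicular direction n = (-5, 4, 5) × (2, -4, 2) = (28, 20, 12).
With w = (6, -5, -3) − (4, -3, -4) = (2, -2, 1), w · n = 28.
Distance = |w · n| / |n| = |28| / √1328 ≈ 0.768.

0.768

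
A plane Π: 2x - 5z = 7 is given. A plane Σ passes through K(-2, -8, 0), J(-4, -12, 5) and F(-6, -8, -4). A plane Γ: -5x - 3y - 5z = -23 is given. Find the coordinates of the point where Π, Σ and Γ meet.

(6, -4, 1)

KJ = (-2, -4, 5), KF = (-4, 0, -4); a normal to Σ is KJ × KF = (16, -28, -16).
Using K: Σ has equation 16x - 28y - 16z = 192.
Solving the 3×3 linear system 2x - 5z = 7, 16x - 28y - 16z = 192, -5x - 3y - 5z = -23 (e.g. by elimination or Cramer's rule, determinant = 1124) gives (6, -4, 1).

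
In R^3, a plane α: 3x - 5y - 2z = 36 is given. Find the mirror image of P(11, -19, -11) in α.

λ = (n·P − d)/|n|² = (150 − 36)/38 = 3.
Reflection = P − 2λn = (11, -19, -11) − 6·(3, -5, -2) = (-7, 11, 1).

(-7, 11, 1)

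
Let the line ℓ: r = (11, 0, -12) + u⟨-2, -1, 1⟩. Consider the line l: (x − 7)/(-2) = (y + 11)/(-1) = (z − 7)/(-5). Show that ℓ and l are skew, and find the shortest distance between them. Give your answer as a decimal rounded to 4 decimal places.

8.0498

l has direction (-2, -1, -5) through (7, -11, 7).
Common perpendicular direction n = (-2, -1, 1) × (-2, -1, -5) = (6, -12, 0).
With w = (7, -11, 7) − (11, 0, -12) = (-4, -11, 19), w · n = 108.
Since n ≠ 0 the lines are not parallel, and w · n = 108 ≠ 0 so they do not intersect; hence they are skew.
Distance = |w · n| / |n| = |108| / √180 ≈ 8.0498.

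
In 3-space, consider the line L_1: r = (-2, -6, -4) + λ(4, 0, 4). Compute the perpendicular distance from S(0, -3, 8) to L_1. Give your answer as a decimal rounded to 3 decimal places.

Taking (-2, -6, -4) on L_1 with direction v = (4, 0, 4): w = S − (-2, -6, -4) = (2, 3, 12), and w × v = (12, 40, -12).
Distance = |w × v| / |v| = √1888 / √32 ≈ 7.681.

7.681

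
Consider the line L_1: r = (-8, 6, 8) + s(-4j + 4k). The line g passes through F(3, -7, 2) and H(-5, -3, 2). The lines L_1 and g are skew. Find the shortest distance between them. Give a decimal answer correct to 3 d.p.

9.000

A direction vector for g is H − F = (-8, 4, 0).
Common perpendicular direction n = (0, -4, 4) × (-8, 4, 0) = (-16, -32, -32).
With w = (3, -7, 2) − (-8, 6, 8) = (11, -13, -6), w · n = 432.
Distance = |w · n| / |n| = |432| / √2304 ≈ 9.000.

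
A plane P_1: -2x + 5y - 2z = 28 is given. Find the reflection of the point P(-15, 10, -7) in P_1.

λ = (n·P − d)/|n|² = (94 − 28)/33 = 2.
Reflection = P − 2λn = (-15, 10, -7) − 4·(-2, 5, -2) = (-7, -10, 1).

(-7, -10, 1)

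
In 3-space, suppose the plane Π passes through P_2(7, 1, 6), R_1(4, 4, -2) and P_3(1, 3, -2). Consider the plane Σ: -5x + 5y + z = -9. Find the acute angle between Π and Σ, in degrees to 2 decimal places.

P_2R_1 = (-3, 3, -8), P_2P_3 = (-6, 2, -8); a normal to Π is P_2R_1 × P_2P_3 = (-8, 24, 12).
Using P_2: Π has equation -8x + 24y + 12z = 40.
cos θ = |n₁·n₂| / (|n₁||n₂|) = |172| / (√784 · √51).
θ = arccos(0.86017) ≈ 30.66°.

30.66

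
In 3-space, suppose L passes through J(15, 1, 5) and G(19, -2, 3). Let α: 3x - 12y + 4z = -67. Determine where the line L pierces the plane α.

A direction vector for L is G − J = (4, -3, -2).
Substitute r = (15, 1, 5) + t(4, -3, -2) into the plane: 53 + 40t = -67, so t = -3.
Intersection: (15, 1, 5) + (-3)·(4, -3, -2) = (3, 10, 11).

(3, 10, 11)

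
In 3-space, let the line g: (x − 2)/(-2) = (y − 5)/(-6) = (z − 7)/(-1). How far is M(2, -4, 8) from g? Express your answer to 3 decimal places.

3.673

g has direction (-2, -6, -1) through (2, 5, 7).
Taking (2, 5, 7) on g with direction v = (-2, -6, -1): w = M − (2, 5, 7) = (0, -9, 1), and w × v = (15, -2, -18).
Distance = |w × v| / |v| = √553 / √41 ≈ 3.673.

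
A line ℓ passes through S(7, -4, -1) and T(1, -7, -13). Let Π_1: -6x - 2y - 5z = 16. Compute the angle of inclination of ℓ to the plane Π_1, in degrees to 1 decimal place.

A direction vector for ℓ is T − S = (-6, -3, -12).
sin θ = |n·v| / (|n||v|) = |102| / (√65 · √189) = 0.92026.
θ ≈ 67.0°.

67.0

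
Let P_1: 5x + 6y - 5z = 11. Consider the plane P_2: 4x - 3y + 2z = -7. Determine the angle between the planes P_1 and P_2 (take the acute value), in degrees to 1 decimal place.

80.8

cos θ = |n₁·n₂| / (|n₁||n₂|) = |-8| / (√86 · √29).
θ = arccos(0.16019) ≈ 80.8°.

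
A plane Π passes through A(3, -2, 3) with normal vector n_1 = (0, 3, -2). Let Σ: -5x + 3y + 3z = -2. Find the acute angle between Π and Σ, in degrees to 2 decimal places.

Π: n_1·r = n_1·A gives 3y - 2z = -12.
cos θ = |n₁·n₂| / (|n₁||n₂|) = |3| / (√13 · √43).
θ = arccos(0.12689) ≈ 82.71°.

82.71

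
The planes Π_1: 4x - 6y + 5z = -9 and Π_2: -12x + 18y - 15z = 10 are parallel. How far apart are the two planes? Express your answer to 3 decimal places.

0.646

Rescale Π_2 by 1/(-3): 4x - 6y + 5z = -10/3. Then distance = |-9 − (-10/3)| / √77 ≈ 0.646.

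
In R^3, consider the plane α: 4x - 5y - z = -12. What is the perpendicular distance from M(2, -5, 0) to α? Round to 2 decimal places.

n·M − d = (4)·(2) + (-5)·(-5) + (-1)·(0) − (-12) = 45; |n| = √42.
Distance = |45| / √42 = 45/√42 ≈ 6.94.

6.94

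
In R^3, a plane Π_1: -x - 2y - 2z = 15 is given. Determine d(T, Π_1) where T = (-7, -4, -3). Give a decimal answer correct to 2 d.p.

n·T − d = (-1)·(-7) + (-2)·(-4) + (-2)·(-3) − 15 = 6; |n| = √9.
Distance = |6| / √9 = 6/√9 ≈ 2.00.

2.00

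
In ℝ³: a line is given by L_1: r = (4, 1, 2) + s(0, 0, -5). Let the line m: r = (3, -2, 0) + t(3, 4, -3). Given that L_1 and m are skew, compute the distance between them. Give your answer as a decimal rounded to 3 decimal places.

1.000

Common perpendicular direction n = (0, 0, -5) × (3, 4, -3) = (20, -15, 0).
With w = (3, -2, 0) − (4, 1, 2) = (-1, -3, -2), w · n = 25.
Distance = |w · n| / |n| = |25| / √625 ≈ 1.000.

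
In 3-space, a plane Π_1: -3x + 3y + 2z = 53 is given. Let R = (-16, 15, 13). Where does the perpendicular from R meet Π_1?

Foot = R − λn with λ = (n·R − d)/|n|² = (119 − 53)/22 = 3.
Foot = (-16, 15, 13) − 3·(-3, 3, 2) = (-7, 6, 7).

(-7, 6, 7)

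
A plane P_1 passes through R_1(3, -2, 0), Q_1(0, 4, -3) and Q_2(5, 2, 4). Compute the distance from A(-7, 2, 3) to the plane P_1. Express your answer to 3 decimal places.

R_1Q_1 = (-3, 6, -3), R_1Q_2 = (2, 4, 4); a normal to P_1 is R_1Q_1 × R_1Q_2 = (36, 6, -24).
Using R_1: P_1 has equation 36x + 6y - 24z = 96.
n·A − d = (36)·(-7) + (6)·(2) + (-24)·(3) − 96 = -408; |n| = √1908.
Distance = |-408| / √1908 = 408/√1908 ≈ 9.341.

9.341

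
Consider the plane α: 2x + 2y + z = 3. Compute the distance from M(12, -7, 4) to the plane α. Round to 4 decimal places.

n·M − d = (2)·(12) + (2)·(-7) + (1)·(4) − 3 = 11; |n| = √9.
Distance = |11| / √9 = 11/√9 ≈ 3.6667.

3.6667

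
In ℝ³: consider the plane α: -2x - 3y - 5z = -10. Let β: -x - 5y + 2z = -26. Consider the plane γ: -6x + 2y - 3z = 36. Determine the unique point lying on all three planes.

Solving the 3×3 linear system -2x - 3y - 5z = -10, -x - 5y + 2z = -26, -6x + 2y - 3z = 36 (e.g. by elimination or Cramer's rule, determinant = 183) gives (-4, 6, 0).

(-4, 6, 0)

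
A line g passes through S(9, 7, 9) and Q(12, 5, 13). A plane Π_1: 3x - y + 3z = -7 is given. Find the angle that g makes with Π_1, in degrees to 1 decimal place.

78.5

A direction vector for g is Q − S = (3, -2, 4).
sin θ = |n·v| / (|n||v|) = |23| / (√19 · √29) = 0.97983.
θ ≈ 78.5°.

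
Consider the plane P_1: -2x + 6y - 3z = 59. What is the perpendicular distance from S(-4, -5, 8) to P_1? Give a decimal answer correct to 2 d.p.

15.00

n·S − d = (-2)·(-4) + (6)·(-5) + (-3)·(8) − 59 = -105; |n| = √49.
Distance = |-105| / √49 = 105/√49 ≈ 15.00.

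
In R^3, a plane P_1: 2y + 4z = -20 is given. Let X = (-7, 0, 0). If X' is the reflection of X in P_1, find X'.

(-7, -4, -8)

λ = (n·X − d)/|n|² = (0 − (-20))/20 = 1.
Reflection = X − 2λn = (-7, 0, 0) − 2·(0, 2, 4) = (-7, -4, -8).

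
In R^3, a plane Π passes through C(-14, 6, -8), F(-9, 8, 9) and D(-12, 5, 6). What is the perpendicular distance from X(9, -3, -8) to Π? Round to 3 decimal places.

CF = (5, 2, 17), CD = (2, -1, 14); a normal to Π is CF × CD = (45, -36, -9).
Using C: Π has equation 45x - 36y - 9z = -774.
n·X − d = (45)·(9) + (-36)·(-3) + (-9)·(-8) − (-774) = 1359; |n| = √3402.
Distance = |1359| / √3402 = 1359/√3402 ≈ 23.300.

23.300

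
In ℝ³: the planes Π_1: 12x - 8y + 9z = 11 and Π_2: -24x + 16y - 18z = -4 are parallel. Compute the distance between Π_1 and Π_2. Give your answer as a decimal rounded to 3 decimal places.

0.529

Rescale Π_2 by 1/(-2): 12x - 8y + 9z = 2. Then distance = |11 − 2| / √289 ≈ 0.529.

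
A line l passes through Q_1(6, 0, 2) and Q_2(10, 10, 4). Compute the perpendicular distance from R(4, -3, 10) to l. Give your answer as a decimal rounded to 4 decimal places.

A direction vector for l is Q_2 − Q_1 = (4, 10, 2).
Taking (6, 0, 2) on l with direction v = (4, 10, 2): w = R − (6, 0, 2) = (-2, -3, 8), and w × v = (-86, 36, -8).
Distance = |w × v| / |v| = √8756 / √120 ≈ 8.5421.

8.5421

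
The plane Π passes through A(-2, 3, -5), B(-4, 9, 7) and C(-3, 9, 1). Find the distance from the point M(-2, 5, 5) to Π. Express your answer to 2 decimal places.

AB = (-2, 6, 12), AC = (-1, 6, 6); a normal to Π is AB × AC = (-36, 0, -6).
Using A: Π has equation -36x - 6z = 102.
n·M − d = (-36)·(-2) + (0)·(5) + (-6)·(5) − 102 = -60; |n| = √1332.
Distance = |-60| / √1332 = 60/√1332 ≈ 1.64.

1.64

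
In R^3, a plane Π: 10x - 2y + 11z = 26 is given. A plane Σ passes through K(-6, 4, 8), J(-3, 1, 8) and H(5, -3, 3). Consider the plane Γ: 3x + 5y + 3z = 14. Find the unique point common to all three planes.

KJ = (3, -3, 0), KH = (11, -7, -5); a normal to Σ is KJ × KH = (15, 15, 12).
Using K: Σ has equation 15x + 15y + 12z = 66.
Solving the 3×3 linear system 10x - 2y + 11z = 26, 15x + 15y + 12z = 66, 3x + 5y + 3z = 14 (e.g. by elimination or Cramer's rule, determinant = 198) gives (5, 1, -2).

(5, 1, -2)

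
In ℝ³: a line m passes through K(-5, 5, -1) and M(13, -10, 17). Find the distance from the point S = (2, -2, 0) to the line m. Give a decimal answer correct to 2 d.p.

5.29

A direction vector for m is M − K = (18, -15, 18).
Taking (-5, 5, -1) on m with direction v = (18, -15, 18): w = S − (-5, 5, -1) = (7, -7, 1), and w × v = (-111, -108, 21).
Distance = |w × v| / |v| = √24426 / √873 ≈ 5.29.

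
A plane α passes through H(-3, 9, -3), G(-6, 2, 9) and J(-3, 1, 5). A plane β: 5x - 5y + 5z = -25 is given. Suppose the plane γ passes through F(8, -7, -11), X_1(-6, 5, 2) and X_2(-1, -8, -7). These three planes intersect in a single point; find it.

(0, 3, -2)

HG = (-3, -7, 12), HJ = (0, -8, 8); a normal to α is HG × HJ = (40, 24, 24).
Using H: α has equation 40x + 24y + 24z = 24.
FX_1 = (-14, 12, 13), FX_2 = (-9, -1, 4); a normal to γ is FX_1 × FX_2 = (61, -61, 122).
Using F: γ has equation 61x - 61y + 122z = -427.
Solving the 3×3 linear system 40x + 24y + 24z = 24, 5x - 5y + 5z = -25, 61x - 61y + 122z = -427 (e.g. by elimination or Cramer's rule, determinant = -19520) gives (0, 3, -2).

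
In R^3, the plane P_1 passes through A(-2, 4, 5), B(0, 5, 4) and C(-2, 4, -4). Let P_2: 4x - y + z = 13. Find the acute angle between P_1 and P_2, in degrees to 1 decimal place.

50.8

AB = (2, 1, -1), AC = (0, 0, -9); a normal to P_1 is AB × AC = (-9, 18, 0).
Using A: P_1 has equation -9x + 18y = 90.
cos θ = |n₁·n₂| / (|n₁||n₂|) = |-54| / (√405 · √18).
θ = arccos(0.63246) ≈ 50.8°.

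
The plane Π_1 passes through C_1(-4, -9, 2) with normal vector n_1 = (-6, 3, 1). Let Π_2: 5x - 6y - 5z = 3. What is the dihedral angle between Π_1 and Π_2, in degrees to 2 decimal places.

Π_1: n_1·r = n_1·C_1 gives -6x + 3y + z = -1.
cos θ = |n₁·n₂| / (|n₁||n₂|) = |-53| / (√46 · √86).
θ = arccos(0.84265) ≈ 32.58°.

32.58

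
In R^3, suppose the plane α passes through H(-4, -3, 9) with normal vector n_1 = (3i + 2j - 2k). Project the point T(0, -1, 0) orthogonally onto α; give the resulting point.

(-6, -5, 4)

α: n_1·r = n_1·H gives 3x + 2y - 2z = -36.
Foot = T − λn with λ = (n·T − d)/|n|² = (-2 − (-36))/17 = 2.
Foot = (0, -1, 0) − 2·(3, 2, -2) = (-6, -5, 4).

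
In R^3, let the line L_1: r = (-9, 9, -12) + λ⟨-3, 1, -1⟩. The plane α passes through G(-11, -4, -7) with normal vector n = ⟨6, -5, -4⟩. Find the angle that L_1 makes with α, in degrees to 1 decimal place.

40.8

α: n·r = n·G gives 6x - 5y - 4z = -18.
sin θ = |n·v| / (|n||v|) = |-19| / (√77 · √11) = 0.65285.
θ ≈ 40.8°.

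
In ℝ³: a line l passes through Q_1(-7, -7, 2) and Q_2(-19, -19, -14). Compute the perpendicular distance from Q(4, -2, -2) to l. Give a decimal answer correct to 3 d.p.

A direction vector for l is Q_2 − Q_1 = (-12, -12, -16).
Taking (-7, -7, 2) on l with direction v = (-12, -12, -16): w = Q − (-7, -7, 2) = (11, 5, -4), and w × v = (-128, 224, -72).
Distance = |w × v| / |v| = √71744 / √544 ≈ 11.484.

11.484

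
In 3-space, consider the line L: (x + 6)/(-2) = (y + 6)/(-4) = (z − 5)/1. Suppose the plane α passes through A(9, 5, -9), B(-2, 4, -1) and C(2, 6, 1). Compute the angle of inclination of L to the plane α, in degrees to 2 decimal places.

46.36

L has direction (-2, -4, 1) through (-6, -6, 5).
AB = (-11, -1, 8), AC = (-7, 1, 10); a normal to α is AB × AC = (-18, 54, -18).
Using A: α has equation -18x + 54y - 18z = 270.
sin θ = |n·v| / (|n||v|) = |-198| / (√3564 · √21) = 0.72375.
θ ≈ 46.36°.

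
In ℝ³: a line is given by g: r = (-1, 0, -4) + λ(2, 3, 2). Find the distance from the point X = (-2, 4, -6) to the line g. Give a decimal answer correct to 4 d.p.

Taking (-1, 0, -4) on g with direction v = (2, 3, 2): w = X − (-1, 0, -4) = (-1, 4, -2), and w × v = (14, -2, -11).
Distance = |w × v| / |v| = √321 / √17 ≈ 4.3454.

4.3454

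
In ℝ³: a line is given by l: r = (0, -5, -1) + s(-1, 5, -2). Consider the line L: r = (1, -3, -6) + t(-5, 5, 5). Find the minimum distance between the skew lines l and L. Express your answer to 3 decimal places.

0.814

Common perpendicular direction n = (-1, 5, -2) × (-5, 5, 5) = (35, 15, 20).
With w = (1, -3, -6) − (0, -5, -1) = (1, 2, -5), w · n = -35.
Distance = |w · n| / |n| = |-35| / √1850 ≈ 0.814.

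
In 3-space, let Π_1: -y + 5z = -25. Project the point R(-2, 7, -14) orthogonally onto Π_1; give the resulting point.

(-2, 5, -4)

Foot = R − λn with λ = (n·R − d)/|n|² = (-77 − (-25))/26 = -2.
Foot = (-2, 7, -14) − (-2)·(0, -1, 5) = (-2, 5, -4).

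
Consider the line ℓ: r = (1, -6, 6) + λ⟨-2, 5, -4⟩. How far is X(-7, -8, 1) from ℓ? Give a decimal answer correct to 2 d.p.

8.83

Taking (1, -6, 6) on ℓ with direction v = (-2, 5, -4): w = X − (1, -6, 6) = (-8, -2, -5), and w × v = (33, -22, -44).
Distance = |w × v| / |v| = √3509 / √45 ≈ 8.83.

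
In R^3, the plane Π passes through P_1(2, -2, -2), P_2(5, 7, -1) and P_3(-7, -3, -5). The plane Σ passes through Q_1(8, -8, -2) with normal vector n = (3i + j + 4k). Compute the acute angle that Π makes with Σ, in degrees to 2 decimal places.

56.07

P_1P_2 = (3, 9, 1), P_1P_3 = (-9, -1, -3); a normal to Π is P_1P_2 × P_1P_3 = (-26, 0, 78).
Using P_1: Π has equation -26x + 78z = -208.
Σ: n·r = n·Q_1 gives 3x + y + 4z = 8.
cos θ = |n₁·n₂| / (|n₁||n₂|) = |234| / (√6760 · √26).
θ = arccos(0.55816) ≈ 56.07°.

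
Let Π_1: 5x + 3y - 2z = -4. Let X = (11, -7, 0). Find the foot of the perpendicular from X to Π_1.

(6, -10, 2)

Foot = X − λn with λ = (n·X − d)/|n|² = (34 − (-4))/38 = 1.
Foot = (11, -7, 0) − 1·(5, 3, -2) = (6, -10, 2).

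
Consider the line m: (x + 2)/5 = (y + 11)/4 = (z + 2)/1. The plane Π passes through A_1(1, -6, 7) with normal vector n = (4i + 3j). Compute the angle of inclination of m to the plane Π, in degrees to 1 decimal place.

m has direction (5, 4, 1) through (-2, -11, -2).
Π: n·r = n·A_1 gives 4x + 3y = -14.
sin θ = |n·v| / (|n||v|) = |32| / (√25 · √42) = 0.98754.
θ ≈ 80.9°.

80.9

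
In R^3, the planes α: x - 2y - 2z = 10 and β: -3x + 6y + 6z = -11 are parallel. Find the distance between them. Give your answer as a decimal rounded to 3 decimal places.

Rescale β by 1/(-3): x - 2y - 2z = 11/3. Then distance = |10 − (11/3)| / √9 ≈ 2.111.

2.111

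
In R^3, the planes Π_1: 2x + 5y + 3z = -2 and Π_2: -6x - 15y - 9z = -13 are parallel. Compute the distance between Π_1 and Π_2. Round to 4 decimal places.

Rescale Π_2 by 1/(-3): 2x + 5y + 3z = 13/3. Then distance = |-2 − (13/3)| / √38 ≈ 1.0274.

1.0274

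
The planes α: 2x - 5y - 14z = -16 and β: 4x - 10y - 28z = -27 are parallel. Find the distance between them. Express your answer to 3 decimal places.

0.167

Rescale β by 1/2: 2x - 5y - 14z = -27/2. Then distance = |-16 − (-27/2)| / √225 ≈ 0.167.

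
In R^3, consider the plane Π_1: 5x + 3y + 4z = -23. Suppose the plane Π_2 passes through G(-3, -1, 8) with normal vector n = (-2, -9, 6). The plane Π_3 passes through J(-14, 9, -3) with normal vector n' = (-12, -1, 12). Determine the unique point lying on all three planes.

Π_2: n·r = n·G gives -2x - 9y + 6z = 63.
Π_3: n'·r = n'·J gives -12x - y + 12z = 123.
Solving the 3×3 linear system 5x + 3y + 4z = -23, -2x - 9y + 6z = 63, -12x - y + 12z = 123 (e.g. by elimination or Cramer's rule, determinant = -1078) gives (-6, -3, 4).

(-6, -3, 4)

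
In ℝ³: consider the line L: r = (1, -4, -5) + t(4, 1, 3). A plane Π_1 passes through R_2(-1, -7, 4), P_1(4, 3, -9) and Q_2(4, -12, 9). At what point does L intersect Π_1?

R_2P_1 = (5, 10, -13), R_2Q_2 = (5, -5, 5); a normal to Π_1 is R_2P_1 × R_2Q_2 = (-15, -90, -75).
Using R_2: Π_1 has equation -15x - 90y - 75z = 345.
Substitute r = (1, -4, -5) + t(4, 1, 3) into the plane: 720 + (-375)t = 345, so t = 1.
Intersection: (1, -4, -5) + 1·(4, 1, 3) = (5, -3, -2).

(5, -3, -2)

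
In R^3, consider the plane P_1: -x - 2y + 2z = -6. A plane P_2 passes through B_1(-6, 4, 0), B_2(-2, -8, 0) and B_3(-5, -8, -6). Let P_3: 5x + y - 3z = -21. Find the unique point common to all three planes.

(-8, 1, -6)

B_1B_2 = (4, -12, 0), B_1B_3 = (1, -12, -6); a normal to P_2 is B_1B_2 × B_1B_3 = (72, 24, -36).
Using B_1: P_2 has equation 72x + 24y - 36z = -336.
Solving the 3×3 linear system -x - 2y + 2z = -6, 72x + 24y - 36z = -336, 5x + y - 3z = -21 (e.g. by elimination or Cramer's rule, determinant = -132) gives (-8, 1, -6).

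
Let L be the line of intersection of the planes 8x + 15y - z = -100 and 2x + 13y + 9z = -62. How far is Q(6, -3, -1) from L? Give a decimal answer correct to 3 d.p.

Direction of L: (8, 15, -1) × (2, 13, 9) = (148, -74, 74).
A point on L: solving the two plane equations with x = 11 gives (11, -12, 8).
Taking (11, -12, 8) on L with direction v = (148, -74, 74): w = Q − (11, -12, 8) = (-5, 9, -9), and w × v = (0, -962, -962).
Distance = |w × v| / |v| = √1850888 / √32856 ≈ 7.506.

7.506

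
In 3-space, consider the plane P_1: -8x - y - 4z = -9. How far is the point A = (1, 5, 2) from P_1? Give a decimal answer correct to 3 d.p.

n·A − d = (-8)·(1) + (-1)·(5) + (-4)·(2) − (-9) = -12; |n| = √81.
Distance = |-12| / √81 = 12/√81 ≈ 1.333.

1.333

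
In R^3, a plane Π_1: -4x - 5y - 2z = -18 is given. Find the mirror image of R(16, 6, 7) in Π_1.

λ = (n·R − d)/|n|² = (-108 − (-18))/45 = -2.
Reflection = R − 2λn = (16, 6, 7) − (-4)·(-4, -5, -2) = (0, -14, -1).

(0, -14, -1)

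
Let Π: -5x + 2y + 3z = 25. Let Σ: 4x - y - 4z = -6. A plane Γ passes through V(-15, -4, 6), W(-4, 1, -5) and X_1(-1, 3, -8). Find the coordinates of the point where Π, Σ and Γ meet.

(-4, 10, -5)

VW = (11, 5, -11), VX_1 = (14, 7, -14); a normal to Γ is VW × VX_1 = (7, 0, 7).
Using V: Γ has equation 7x + 7z = -63.
Solving the 3×3 linear system -5x + 2y + 3z = 25, 4x - y - 4z = -6, 7x + 7z = -63 (e.g. by elimination or Cramer's rule, determinant = -56) gives (-4, 10, -5).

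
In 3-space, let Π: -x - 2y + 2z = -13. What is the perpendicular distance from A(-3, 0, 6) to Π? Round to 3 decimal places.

9.333

n·A − d = (-1)·(-3) + (-2)·(0) + (2)·(6) − (-13) = 28; |n| = √9.
Distance = |28| / √9 = 28/√9 ≈ 9.333.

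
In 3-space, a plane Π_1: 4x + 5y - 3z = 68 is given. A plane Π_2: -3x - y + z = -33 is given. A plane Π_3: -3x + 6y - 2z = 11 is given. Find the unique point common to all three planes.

(7, 2, -10)

Solving the 3×3 linear system 4x + 5y - 3z = 68, -3x - y + z = -33, -3x + 6y - 2z = 11 (e.g. by elimination or Cramer's rule, determinant = 2) gives (7, 2, -10).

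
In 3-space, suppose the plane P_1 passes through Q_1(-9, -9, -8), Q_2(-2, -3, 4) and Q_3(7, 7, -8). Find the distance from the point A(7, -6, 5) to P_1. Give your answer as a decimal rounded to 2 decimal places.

8.41

Q_1Q_2 = (7, 6, 12), Q_1Q_3 = (16, 16, 0); a normal to P_1 is Q_1Q_2 × Q_1Q_3 = (-192, 192, 16).
Using Q_1: P_1 has equation -192x + 192y + 16z = -128.
n·A − d = (-192)·(7) + (192)·(-6) + (16)·(5) − (-128) = -2288; |n| = √73984.
Distance = |-2288| / √73984 = 2288/√73984 ≈ 8.41.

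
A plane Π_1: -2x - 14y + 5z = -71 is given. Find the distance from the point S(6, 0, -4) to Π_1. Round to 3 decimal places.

2.600

n·S − d = (-2)·(6) + (-14)·(0) + (5)·(-4) − (-71) = 39; |n| = √225.
Distance = |39| / √225 = 39/√225 ≈ 2.600.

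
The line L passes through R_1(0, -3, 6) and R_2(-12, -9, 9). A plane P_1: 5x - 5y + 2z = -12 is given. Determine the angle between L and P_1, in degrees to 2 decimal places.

A direction vector for L is R_2 − R_1 = (-12, -6, 3).
sin θ = |n·v| / (|n||v|) = |-24| / (√54 · √189) = 0.23757.
θ ≈ 13.74°.

13.74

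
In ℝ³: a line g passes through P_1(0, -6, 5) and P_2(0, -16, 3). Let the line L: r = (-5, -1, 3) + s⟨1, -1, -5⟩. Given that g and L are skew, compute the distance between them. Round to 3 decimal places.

5.502

A direction vector for g is P_2 − P_1 = (0, -10, -2).
Common perpendicular direction n = (0, -10, -2) × (1, -1, -5) = (48, -2, 10).
With w = (-5, -1, 3) − (0, -6, 5) = (-5, 5, -2), w · n = -270.
Distance = |w · n| / |n| = |-270| / √2408 ≈ 5.502.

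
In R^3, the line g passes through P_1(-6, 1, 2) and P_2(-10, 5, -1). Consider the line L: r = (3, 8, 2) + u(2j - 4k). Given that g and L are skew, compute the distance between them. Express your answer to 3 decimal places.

9.857

A direction vector for g is P_2 − P_1 = (-4, 4, -3).
Common perpendicular direction n = (-4, 4, -3) × (0, 2, -4) = (-10, -16, -8).
With w = (3, 8, 2) − (-6, 1, 2) = (9, 7, 0), w · n = -202.
Distance = |w · n| / |n| = |-202| / √420 ≈ 9.857.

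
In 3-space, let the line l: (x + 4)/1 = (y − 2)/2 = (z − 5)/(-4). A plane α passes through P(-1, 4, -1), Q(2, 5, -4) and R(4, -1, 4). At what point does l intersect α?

(-1, 8, -7)

l has direction (1, 2, -4) through (-4, 2, 5).
PQ = (3, 1, -3), PR = (5, -5, 5); a normal to α is PQ × PR = (-10, -30, -20).
Using P: α has equation -10x - 30y - 20z = -90.
Substitute r = (-4, 2, 5) + t(1, 2, -4) into the plane: -120 + 10t = -90, so t = 3.
Intersection: (-4, 2, 5) + 3·(1, 2, -4) = (-1, 8, -7).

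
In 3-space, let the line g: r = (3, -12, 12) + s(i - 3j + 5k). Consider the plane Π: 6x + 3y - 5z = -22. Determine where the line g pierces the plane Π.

(1, -6, 2)

Substitute r = (3, -12, 12) + t(1, -3, 5) into the plane: -78 + (-28)t = -22, so t = -2.
Intersection: (3, -12, 12) + (-2)·(1, -3, 5) = (1, -6, 2).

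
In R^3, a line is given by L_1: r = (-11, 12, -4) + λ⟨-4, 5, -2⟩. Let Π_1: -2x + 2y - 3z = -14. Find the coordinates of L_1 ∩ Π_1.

(1, -3, 2)

Substitute r = (-11, 12, -4) + t(-4, 5, -2) into the plane: 58 + 24t = -14, so t = -3.
Intersection: (-11, 12, -4) + (-3)·(-4, 5, -2) = (1, -3, 2).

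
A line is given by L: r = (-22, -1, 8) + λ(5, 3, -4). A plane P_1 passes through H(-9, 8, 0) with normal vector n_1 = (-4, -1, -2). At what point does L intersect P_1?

P_1: n_1·r = n_1·H gives -4x - y - 2z = 28.
Substitute r = (-22, -1, 8) + t(5, 3, -4) into the plane: 73 + (-15)t = 28, so t = 3.
Intersection: (-22, -1, 8) + 3·(5, 3, -4) = (-7, 8, -4).

(-7, 8, -4)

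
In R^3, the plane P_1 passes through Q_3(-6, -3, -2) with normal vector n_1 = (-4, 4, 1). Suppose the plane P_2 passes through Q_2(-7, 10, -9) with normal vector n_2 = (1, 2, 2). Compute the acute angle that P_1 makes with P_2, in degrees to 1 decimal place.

69.6

P_1: n_1·r = n_1·Q_3 gives -4x + 4y + z = 10.
P_2: n_2·r = n_2·Q_2 gives x + 2y + 2z = -5.
cos θ = |n₁·n₂| / (|n₁||n₂|) = |6| / (√33 · √9).
θ = arccos(0.34816) ≈ 69.6°.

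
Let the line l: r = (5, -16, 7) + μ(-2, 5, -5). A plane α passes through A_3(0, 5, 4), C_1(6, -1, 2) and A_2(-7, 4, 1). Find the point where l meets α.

A_3C_1 = (6, -6, -2), A_3A_2 = (-7, -1, -3); a normal to α is A_3C_1 × A_3A_2 = (16, 32, -48).
Using A_3: α has equation 16x + 32y - 48z = -32.
Substitute r = (5, -16, 7) + t(-2, 5, -5) into the plane: -768 + 368t = -32, so t = 2.
Intersection: (5, -16, 7) + 2·(-2, 5, -5) = (1, -6, -3).

(1, -6, -3)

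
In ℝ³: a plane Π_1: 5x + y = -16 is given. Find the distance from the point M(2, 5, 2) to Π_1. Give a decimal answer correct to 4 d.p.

6.0796

n·M − d = (5)·(2) + (1)·(5) + (0)·(2) − (-16) = 31; |n| = √26.
Distance = |31| / √26 = 31/√26 ≈ 6.0796.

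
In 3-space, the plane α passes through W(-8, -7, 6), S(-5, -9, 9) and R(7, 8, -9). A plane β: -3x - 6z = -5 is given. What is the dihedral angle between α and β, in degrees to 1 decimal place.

59.3

WS = (3, -2, 3), WR = (15, 15, -15); a normal to α is WS × WR = (-15, 90, 75).
Using W: α has equation -15x + 90y + 75z = -60.
cos θ = |n₁·n₂| / (|n₁||n₂|) = |-405| / (√13950 · √45).
θ = arccos(0.51117) ≈ 59.3°.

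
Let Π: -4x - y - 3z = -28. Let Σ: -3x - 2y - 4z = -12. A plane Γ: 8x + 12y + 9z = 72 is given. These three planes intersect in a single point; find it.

(12, 4, -8)

Solving the 3×3 linear system -4x - y - 3z = -28, -3x - 2y - 4z = -12, 8x + 12y + 9z = 72 (e.g. by elimination or Cramer's rule, determinant = -55) gives (12, 4, -8).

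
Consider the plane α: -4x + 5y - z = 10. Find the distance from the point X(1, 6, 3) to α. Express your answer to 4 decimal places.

n·X − d = (-4)·(1) + (5)·(6) + (-1)·(3) − 10 = 13; |n| = √42.
Distance = |13| / √42 = 13/√42 ≈ 2.0059.

2.0059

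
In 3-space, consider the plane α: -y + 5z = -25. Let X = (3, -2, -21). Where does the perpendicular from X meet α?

(3, -5, -6)

Foot = X − λn with λ = (n·X − d)/|n|² = (-103 − (-25))/26 = -3.
Foot = (3, -2, -21) − (-3)·(0, -1, 5) = (3, -5, -6).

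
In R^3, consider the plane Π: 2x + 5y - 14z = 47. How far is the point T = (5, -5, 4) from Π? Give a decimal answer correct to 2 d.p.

n·T − d = (2)·(5) + (5)·(-5) + (-14)·(4) − 47 = -118; |n| = √225.
Distance = |-118| / √225 = 118/√225 ≈ 7.87.

7.87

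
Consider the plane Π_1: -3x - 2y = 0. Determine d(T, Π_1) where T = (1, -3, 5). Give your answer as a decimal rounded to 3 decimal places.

n·T − d = (-3)·(1) + (-2)·(-3) + (0)·(5) − 0 = 3; |n| = √13.
Distance = |3| / √13 = 3/√13 ≈ 0.832.

0.832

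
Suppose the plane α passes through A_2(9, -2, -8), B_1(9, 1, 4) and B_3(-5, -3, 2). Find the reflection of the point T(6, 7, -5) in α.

(10, -9, -1)

A_2B_1 = (0, 3, 12), A_2B_3 = (-14, -1, 10); a normal to α is A_2B_1 × A_2B_3 = (42, -168, 42).
Using A_2: α has equation 42x - 168y + 42z = 378.
λ = (n·T − d)/|n|² = (-1134 − 378)/31752 = -1/21.
Reflection = T − 2λn = (6, 7, -5) − (-2/21)·(42, -168, 42) = (10, -9, -1).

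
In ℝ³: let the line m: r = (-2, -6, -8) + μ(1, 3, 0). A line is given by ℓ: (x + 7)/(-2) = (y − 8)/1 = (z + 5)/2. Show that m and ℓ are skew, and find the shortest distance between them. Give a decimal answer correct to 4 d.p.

3.9220

ℓ has direction (-2, 1, 2) through (-7, 8, -5).
Common perpendicular direction n = (1, 3, 0) × (-2, 1, 2) = (6, -2, 7).
With w = (-7, 8, -5) − (-2, -6, -8) = (-5, 14, 3), w · n = -37.
Since n ≠ 0 the lines are not parallel, and w · n = -37 ≠ 0 so they do not intersect; hence they are skew.
Distance = |w · n| / |n| = |-37| / √89 ≈ 3.9220.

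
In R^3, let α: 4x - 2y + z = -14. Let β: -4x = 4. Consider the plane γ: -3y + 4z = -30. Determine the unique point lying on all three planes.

(-1, 2, -6)

Solving the 3×3 linear system 4x - 2y + z = -14, -4x = 4, -3y + 4z = -30 (e.g. by elimination or Cramer's rule, determinant = -20) gives (-1, 2, -6).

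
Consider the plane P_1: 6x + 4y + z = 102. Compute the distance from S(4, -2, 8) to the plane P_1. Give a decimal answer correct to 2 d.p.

n·S − d = (6)·(4) + (4)·(-2) + (1)·(8) − 102 = -78; |n| = √53.
Distance = |-78| / √53 = 78/√53 ≈ 10.71.

10.71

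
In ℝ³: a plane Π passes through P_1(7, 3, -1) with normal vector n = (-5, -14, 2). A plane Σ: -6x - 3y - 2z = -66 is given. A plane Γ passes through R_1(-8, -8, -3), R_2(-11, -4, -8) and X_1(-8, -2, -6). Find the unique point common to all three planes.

Π: n·r = n·P_1 gives -5x - 14y + 2z = -79.
R_1R_2 = (-3, 4, -5), R_1X_1 = (0, 6, -3); a normal to Γ is R_1R_2 × R_1X_1 = (18, -9, -18).
Using R_1: Γ has equation 18x - 9y - 18z = -18.
Solving the 3×3 linear system -5x - 14y + 2z = -79, -6x - 3y - 2z = -66, 18x - 9y - 18z = -18 (e.g. by elimination or Cramer's rule, determinant = 2052) gives (7, 4, 6).

(7, 4, 6)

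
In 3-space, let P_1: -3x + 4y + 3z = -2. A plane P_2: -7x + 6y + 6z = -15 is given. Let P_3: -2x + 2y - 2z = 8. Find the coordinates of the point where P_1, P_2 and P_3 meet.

Solving the 3×3 linear system -3x + 4y + 3z = -2, -7x + 6y + 6z = -15, -2x + 2y - 2z = 8 (e.g. by elimination or Cramer's rule, determinant = -38) gives (3, 4, -3).

(3, 4, -3)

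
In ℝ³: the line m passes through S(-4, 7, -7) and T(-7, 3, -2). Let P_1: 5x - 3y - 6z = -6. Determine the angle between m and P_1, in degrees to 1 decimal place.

A direction vector for m is T − S = (-3, -4, 5).
sin θ = |n·v| / (|n||v|) = |-33| / (√70 · √50) = 0.55780.
θ ≈ 33.9°.

33.9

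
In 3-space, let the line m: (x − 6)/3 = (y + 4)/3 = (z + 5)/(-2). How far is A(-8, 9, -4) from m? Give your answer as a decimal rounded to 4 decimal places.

19.1014

m has direction (3, 3, -2) through (6, -4, -5).
Taking (6, -4, -5) on m with direction v = (3, 3, -2): w = A − (6, -4, -5) = (-14, 13, 1), and w × v = (-29, -25, -81).
Distance = |w × v| / |v| = √8027 / √22 ≈ 19.1014.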